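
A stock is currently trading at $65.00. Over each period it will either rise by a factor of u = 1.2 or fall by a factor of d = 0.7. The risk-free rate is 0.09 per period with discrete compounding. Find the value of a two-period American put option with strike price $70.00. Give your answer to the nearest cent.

$7.17

Risk-neutral probability p = (1 + 0.09 − 0.7)/(1.2 − 0.7) = 0.3900/0.5000 = 0.7800
Terminal stock prices: S_uu = 93.6, S_ud = 54.6, S_dd = 31.85
Terminal payoffs (K − S): max(-23.6, 0) = 0, max(15.4, 0) = 15.4, max(38.15, 0) = 38.15
Node u (S = 78): continuation = 1/1.09·[0.7800·0.0000 + 0.2200·15.4000] = 3.1083; exercise value = 0.0000 ≤ continuation, so V_u = 3.1083
Node d (S = 45.5): continuation = 1/1.09·[0.7800·15.4000 + 0.2200·38.1500] = 18.7202; exercise value = 24.5000 > continuation, so V_d = 24.5000 (exercise)
Node 0 (S = 65): continuation = 1/1.09·[0.7800·3.1083 + 0.2200·24.5000] = 7.1692; exercise value = 5.0000 ≤ continuation, so V_0 = 7.1692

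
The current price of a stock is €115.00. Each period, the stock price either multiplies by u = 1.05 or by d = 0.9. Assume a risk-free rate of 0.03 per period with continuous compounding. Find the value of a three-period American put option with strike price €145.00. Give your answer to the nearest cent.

Risk-neutral probability p = (e^0.03 − 0.9)/(1.05 − 0.9) = 0.1305/0.1500 = 0.8697
Terminal stock prices: S_uuu = 133.1, S_uud = 114.1, S_udd = 97.81, S_ddd = 83.84
Terminal payoffs (K − S): max(11.87, 0) = 11.87, max(30.89, 0) = 30.89, max(47.19, 0) = 47.19, max(61.16, 0) = 61.16
Node uu (S = 126.8): continuation = e^(−0.03)·[0.8697·11.8731 + 0.1303·30.8912] = 13.9271; exercise value = 18.2125 > continuation, so V_uu = 18.2125 (exercise)
Node ud (S = 108.7): continuation = e^(−0.03)·[0.8697·30.8912 + 0.1303·47.1925] = 32.0396; exercise value = 36.3250 > continuation, so V_ud = 36.3250 (exercise)
Node dd (S = 93.15): continuation = e^(−0.03)·[0.8697·47.1925 + 0.1303·61.1650] = 47.5646; exercise value = 51.8500 > continuation, so V_dd = 51.8500 (exercise)
Node u (S = 120.8): continuation = e^(−0.03)·[0.8697·18.2125 + 0.1303·36.3250] = 19.9646; exercise value = 24.2500 > continuation, so V_u = 24.2500 (exercise)
Node d (S = 103.5): continuation = e^(−0.03)·[0.8697·36.3250 + 0.1303·51.8500] = 37.2146; exercise value = 41.5000 > continuation, so V_d = 41.5000 (exercise)
Node 0 (S = 115): continuation = e^(−0.03)·[0.8697·24.2500 + 0.1303·41.5000] = 25.7146; exercise value = 30.0000 > continuation, so V_0 = 30.0000 (exercise)

€30.00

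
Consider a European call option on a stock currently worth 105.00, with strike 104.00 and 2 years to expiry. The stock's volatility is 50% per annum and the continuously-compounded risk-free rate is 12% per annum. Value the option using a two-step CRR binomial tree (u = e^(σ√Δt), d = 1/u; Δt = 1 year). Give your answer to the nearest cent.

CRR parameters: u = e^(σ√Δt) = e^(0.5·√1) = 1.6487, d = 1/u = 0.6065
Per-period rate: rΔt = 0.12·1 = 0.12, so R = e^0.12 = 1.1275
Risk-neutral probability p = (e^0.12 − 0.6065)/(1.6487 − 0.6065) = 0.5210/1.0422 = 0.4999
Terminal stock prices: S_uu = 285.4, S_ud = 105, S_dd = 38.63
Terminal payoffs (S − K): max(181.4, 0) = 181.4, max(1, 0) = 1, max(-65.37, 0) = 0
Node u (S = 173.1): V_u = e^(−0.12)·[0.4999·181.4196 + 0.5001·1.0000] = 80.8760
Node d (S = 63.69): V_d = e^(−0.12)·[0.4999·1.0000 + 0.5001·0.0000] = 0.4434
Node 0 (S = 105): V_0 = e^(−0.12)·[0.4999·80.8760 + 0.5001·0.4434] = 36.0531

36.05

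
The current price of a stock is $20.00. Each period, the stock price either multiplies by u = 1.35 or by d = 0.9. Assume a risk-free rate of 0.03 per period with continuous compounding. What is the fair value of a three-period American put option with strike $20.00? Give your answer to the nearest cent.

$1.80

Risk-neutral probability p = (e^0.03 − 0.9)/(1.35 − 0.9) = 0.1305/0.4500 = 0.2899
Terminal stock prices: S_uuu = 49.21, S_uud = 32.81, S_udd = 21.87, S_ddd = 14.58
Terminal payoffs (K − S): max(-29.21, 0) = 0, max(-12.81, 0) = 0, max(-1.87, 0) = 0, max(5.42, 0) = 5.42
Node uu (S = 36.45): continuation = e^(−0.03)·[0.2899·0.0000 + 0.7101·0.0000] = 0.0000; exercise value = 0.0000 ≤ continuation, so V_uu = 0.0000
Node ud (S = 24.3): continuation = e^(−0.03)·[0.2899·0.0000 + 0.7101·0.0000] = 0.0000; exercise value = 0.0000 ≤ continuation, so V_ud = 0.0000
Node dd (S = 16.2): continuation = e^(−0.03)·[0.2899·0.0000 + 0.7101·5.4200] = 3.7350; exercise value = 3.8000 > continuation, so V_dd = 3.8000 (exercise)
Node u (S = 27): continuation = e^(−0.03)·[0.2899·0.0000 + 0.7101·0.0000] = 0.0000; exercise value = 0.0000 ≤ continuation, so V_u = 0.0000
Node d (S = 18): continuation = e^(−0.03)·[0.2899·0.0000 + 0.7101·3.8000] = 2.6186; exercise value = 2.0000 ≤ continuation, so V_d = 2.6186
Node 0 (S = 20): continuation = e^(−0.03)·[0.2899·0.0000 + 0.7101·2.6186] = 1.8045; exercise value = 0.0000 ≤ continuation, so V_0 = 1.8045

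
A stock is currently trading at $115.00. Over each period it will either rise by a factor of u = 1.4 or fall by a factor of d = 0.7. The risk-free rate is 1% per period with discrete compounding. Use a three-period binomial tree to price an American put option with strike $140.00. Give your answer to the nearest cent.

$41.76

Risk-neutral probability p = (1 + 0.01 − 0.7)/(1.4 − 0.7) = 0.3100/0.7000 = 0.4429
Terminal stock prices: S_uuu = 315.6, S_uud = 157.8, S_udd = 78.89, S_ddd = 39.44
Terminal payoffs (K − S): max(-175.6, 0) = 0, max(-17.78, 0) = 0, max(61.11, 0) = 61.11, max(100.6, 0) = 100.6
Node uu (S = 225.4): continuation = 1/1.01·[0.4429·0.0000 + 0.5571·0.0000] = 0.0000; exercise value = 0.0000 ≤ continuation, so V_uu = 0.0000
Node ud (S = 112.7): continuation = 1/1.01·[0.4429·0.0000 + 0.5571·61.1100] = 33.7099; exercise value = 27.3000 ≤ continuation, so V_ud = 33.7099
Node dd (S = 56.35): continuation = 1/1.01·[0.4429·61.1100 + 0.5571·100.5550] = 82.2639; exercise value = 83.6500 > continuation, so V_dd = 83.6500 (exercise)
Node u (S = 161): continuation = 1/1.01·[0.4429·0.0000 + 0.5571·33.7099] = 18.5953; exercise value = 0.0000 ≤ continuation, so V_u = 18.5953
Node d (S = 80.5): continuation = 1/1.01·[0.4429·33.7099 + 0.5571·83.6500] = 60.9244; exercise value = 59.5000 ≤ continuation, so V_d = 60.9244
Node 0 (S = 115): continuation = 1/1.01·[0.4429·18.5953 + 0.5571·60.9244] = 41.7610; exercise value = 25.0000 ≤ continuation, so V_0 = 41.7610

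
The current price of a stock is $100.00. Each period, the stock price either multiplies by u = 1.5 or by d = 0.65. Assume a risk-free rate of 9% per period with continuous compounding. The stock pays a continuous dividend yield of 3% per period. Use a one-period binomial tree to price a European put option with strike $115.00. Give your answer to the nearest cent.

Per-period risk-free factor R = e^0.09 = 1.0942; dividend-adjusted growth = e^(0.09−0.03) = 1.0618.
Risk-neutral probability p = (1.0618 − 0.65)/(1.5 − 0.65) = 0.4118/0.8500 = 0.4845
Terminal stock prices: S_u = 150, S_d = 65
Terminal payoffs (K − S): max(-35, 0) = 0, max(50, 0) = 50
Node 0 (S = 100): V_0 = e^(−0.09)·[0.4845·0.0000 + 0.5155·50.0000] = 23.5560

$23.56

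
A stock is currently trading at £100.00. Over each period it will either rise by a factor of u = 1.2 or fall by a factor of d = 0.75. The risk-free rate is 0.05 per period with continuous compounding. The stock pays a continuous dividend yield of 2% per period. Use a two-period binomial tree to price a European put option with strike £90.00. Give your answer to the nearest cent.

Per-period risk-free factor R = e^0.05 = 1.0513; dividend-adjusted growth = e^(0.05−0.02) = 1.0305.
Risk-neutral probability p = (1.0305 − 0.75)/(1.2 − 0.75) = 0.2805/0.4500 = 0.6232
Terminal stock prices: S_uu = 144, S_ud = 90, S_dd = 56.25
Terminal payoffs (K − S): max(-54, 0) = 0, max(0, 0) = 0, max(33.75, 0) = 33.75
Node u (S = 120): V_u = e^(−0.05)·[0.6232·0.0000 + 0.3768·0.0000] = 0.0000
Node d (S = 75): V_d = e^(−0.05)·[0.6232·0.0000 + 0.3768·33.7500] = 12.0957
Node 0 (S = 100): V_0 = e^(−0.05)·[0.6232·0.0000 + 0.3768·12.0957] = 4.3350

£4.34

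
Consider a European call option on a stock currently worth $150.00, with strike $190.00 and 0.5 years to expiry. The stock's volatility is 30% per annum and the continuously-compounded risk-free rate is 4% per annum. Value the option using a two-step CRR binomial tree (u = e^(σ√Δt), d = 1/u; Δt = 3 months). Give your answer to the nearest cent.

$3.01

CRR parameters: u = e^(σ√Δt) = e^(0.3·√0.25) = 1.1618, d = 1/u = 0.8607
Per-period rate: rΔt = 0.04·0.25 = 0.01, so R = e^0.01 = 1.0101
Risk-neutral probability p = (e^0.01 − 0.8607)/(1.1618 − 0.8607) = 0.1493/0.3011 = 0.4959
Terminal stock prices: S_uu = 202.5, S_ud = 150, S_dd = 111.1
Terminal payoffs (S − K): max(12.48, 0) = 12.48, max(-40, 0) = 0, max(-78.88, 0) = 0
Node u (S = 174.3): V_u = e^(−0.01)·[0.4959·12.4788 + 0.5041·0.0000] = 6.1272
Node d (S = 129.1): V_d = e^(−0.01)·[0.4959·0.0000 + 0.5041·0.0000] = 0.0000
Node 0 (S = 150): V_0 = e^(−0.01)·[0.4959·6.1272 + 0.5041·0.0000] = 3.0085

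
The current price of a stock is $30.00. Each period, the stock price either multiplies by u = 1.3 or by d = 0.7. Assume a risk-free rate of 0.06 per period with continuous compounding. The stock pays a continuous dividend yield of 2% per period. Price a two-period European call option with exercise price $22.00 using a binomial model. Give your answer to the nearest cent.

$10.52

Per-period risk-free factor R = e^0.06 = 1.0618; dividend-adjusted growth = e^(0.06−0.02) = 1.0408.
Risk-neutral probability p = (1.0408 − 0.7)/(1.3 − 0.7) = 0.3408/0.6000 = 0.5680
Terminal stock prices: S_uu = 50.7, S_ud = 27.3, S_dd = 14.7
Terminal payoffs (S − K): max(28.7, 0) = 28.7, max(5.3, 0) = 5.3, max(-7.3, 0) = 0
Node u (S = 39): V_u = e^(−0.06)·[0.5680·28.7000 + 0.4320·5.3000] = 17.5089
Node d (S = 21): V_d = e^(−0.06)·[0.5680·5.3000 + 0.4320·0.0000] = 2.8352
Node 0 (S = 30): V_0 = e^(−0.06)·[0.5680·17.5089 + 0.4320·2.8352] = 10.5196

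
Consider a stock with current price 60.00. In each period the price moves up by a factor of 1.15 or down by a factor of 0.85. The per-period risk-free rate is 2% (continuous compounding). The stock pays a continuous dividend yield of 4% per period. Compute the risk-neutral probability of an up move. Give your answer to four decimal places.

Per-period risk-free factor R = e^0.02 = 1.0202; dividend-adjusted growth = e^(0.02−0.04) = 0.9802.
Risk-neutral probability p = (0.9802 − 0.85)/(1.15 − 0.85) = 0.1302/0.3000 = 0.4340

p = 0.4340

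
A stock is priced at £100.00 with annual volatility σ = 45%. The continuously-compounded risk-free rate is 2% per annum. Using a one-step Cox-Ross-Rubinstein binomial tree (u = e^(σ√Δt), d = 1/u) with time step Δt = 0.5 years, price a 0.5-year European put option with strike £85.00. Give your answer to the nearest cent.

CRR parameters: u = e^(σ√Δt) = e^(0.45·√0.5) = 1.3746, d = 1/u = 0.7275
Per-period rate: rΔt = 0.02·0.5 = 0.01, so R = e^0.01 = 1.0101
Risk-neutral probability p = (e^0.01 − 0.7275)/(1.3746 − 0.7275) = 0.2826/0.6472 = 0.4366
Terminal stock prices: S_u = 137.5, S_d = 72.75
Terminal payoffs (K − S): max(-52.46, 0) = 0, max(12.25, 0) = 12.25
Node 0 (S = 100): V_0 = e^(−0.01)·[0.4366·0.0000 + 0.5634·12.2541] = 6.8347

£6.83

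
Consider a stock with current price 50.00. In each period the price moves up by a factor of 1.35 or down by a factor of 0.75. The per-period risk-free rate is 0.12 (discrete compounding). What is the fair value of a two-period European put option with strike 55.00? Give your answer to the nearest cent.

Risk-neutral probability p = (1 + 0.12 − 0.75)/(1.35 − 0.75) = 0.3700/0.6000 = 0.6167
Terminal stock prices: S_uu = 91.13, S_ud = 50.62, S_dd = 28.12
Terminal payoffs (K − S): max(-36.13, 0) = 0, max(4.375, 0) = 4.375, max(26.88, 0) = 26.88
Node u (S = 67.5): V_u = 1/1.12·[0.6167·0.0000 + 0.3833·4.3750] = 1.4974
Node d (S = 37.5): V_d = 1/1.12·[0.6167·4.3750 + 0.3833·26.8750] = 11.6071
Node 0 (S = 50): V_0 = 1/1.12·[0.6167·1.4974 + 0.3833·11.6071] = 4.7971

4.80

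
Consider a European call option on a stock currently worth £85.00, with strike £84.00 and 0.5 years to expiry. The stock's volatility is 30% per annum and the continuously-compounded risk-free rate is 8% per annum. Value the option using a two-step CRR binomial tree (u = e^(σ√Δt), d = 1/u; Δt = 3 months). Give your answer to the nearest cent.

£8.76

CRR parameters: u = e^(σ√Δt) = e^(0.3·√0.25) = 1.1618, d = 1/u = 0.8607
Per-period rate: rΔt = 0.08·0.25 = 0.02, so R = e^0.02 = 1.0202
Risk-neutral probability p = (e^0.02 − 0.8607)/(1.1618 − 0.8607) = 0.1595/0.3011 = 0.5297
Terminal stock prices: S_uu = 114.7, S_ud = 85, S_dd = 62.97
Terminal payoffs (S − K): max(30.74, 0) = 30.74, max(1, 0) = 1, max(-21.03, 0) = 0
Node u (S = 98.76): V_u = e^(−0.02)·[0.5297·30.7380 + 0.4703·1.0000] = 16.4192
Node d (S = 73.16): V_d = e^(−0.02)·[0.5297·1.0000 + 0.4703·0.0000] = 0.5192
Node 0 (S = 85): V_0 = e^(−0.02)·[0.5297·16.4192 + 0.4703·0.5192] = 8.7637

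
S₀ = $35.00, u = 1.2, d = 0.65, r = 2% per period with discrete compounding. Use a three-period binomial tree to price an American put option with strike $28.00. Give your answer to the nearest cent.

Risk-neutral probability p = (1 + 0.02 − 0.65)/(1.2 − 0.65) = 0.3700/0.5500 = 0.6727
Terminal stock prices: S_uuu = 60.48, S_uud = 32.76, S_udd = 17.75, S_ddd = 9.612
Terminal payoffs (K − S): max(-32.48, 0) = 0, max(-4.76, 0) = 0, max(10.25, 0) = 10.25, max(18.39, 0) = 18.39
Node uu (S = 50.4): continuation = 1/1.02·[0.6727·0.0000 + 0.3273·0.0000] = 0.0000; exercise value = 0.0000 ≤ continuation, so V_uu = 0.0000
Node ud (S = 27.3): continuation = 1/1.02·[0.6727·0.0000 + 0.3273·10.2550] = 3.2904; exercise value = 0.7000 ≤ continuation, so V_ud = 3.2904
Node dd (S = 14.79): continuation = 1/1.02·[0.6727·10.2550 + 0.3273·18.3881] = 12.6635; exercise value = 13.2125 > continuation, so V_dd = 13.2125 (exercise)
Node u (S = 42): continuation = 1/1.02·[0.6727·0.0000 + 0.3273·3.2904] = 1.0557; exercise value = 0.0000 ≤ continuation, so V_u = 1.0557
Node d (S = 22.75): continuation = 1/1.02·[0.6727·3.2904 + 0.3273·13.2125] = 6.4094; exercise value = 5.2500 ≤ continuation, so V_d = 6.4094
Node 0 (S = 35): continuation = 1/1.02·[0.6727·1.0557 + 0.3273·6.4094] = 2.7528; exercise value = 0.0000 ≤ continuation, so V_0 = 2.7528

$2.75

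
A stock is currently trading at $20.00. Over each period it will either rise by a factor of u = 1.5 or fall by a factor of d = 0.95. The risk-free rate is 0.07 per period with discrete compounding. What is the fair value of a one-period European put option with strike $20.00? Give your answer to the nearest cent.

$0.73

Risk-neutral probability p = (1 + 0.07 − 0.95)/(1.5 − 0.95) = 0.1200/0.5500 = 0.2182
Terminal stock prices: S_u = 30, S_d = 19
Terminal payoffs (K − S): max(-10, 0) = 0, max(1, 0) = 1
Node 0 (S = 20): V_0 = 1/1.07·[0.2182·0.0000 + 0.7818·1.0000] = 0.7307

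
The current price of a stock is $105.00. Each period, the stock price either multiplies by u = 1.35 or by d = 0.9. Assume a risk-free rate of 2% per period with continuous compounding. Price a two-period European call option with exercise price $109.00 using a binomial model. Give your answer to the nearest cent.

$12.63

Risk-neutral probability p = (e^0.02 − 0.9)/(1.35 − 0.9) = 0.1202/0.4500 = 0.2671
Terminal stock prices: S_uu = 191.4, S_ud = 127.6, S_dd = 85.05
Terminal payoffs (S − K): max(82.36, 0) = 82.36, max(18.58, 0) = 18.58, max(-23.95, 0) = 0
Node u (S = 141.8): V_u = e^(−0.02)·[0.2671·82.3625 + 0.7329·18.5750] = 34.9083
Node d (S = 94.5): V_d = e^(−0.02)·[0.2671·18.5750 + 0.7329·0.0000] = 4.8634
Node 0 (S = 105): V_0 = e^(−0.02)·[0.2671·34.9083 + 0.7329·4.8634] = 12.6336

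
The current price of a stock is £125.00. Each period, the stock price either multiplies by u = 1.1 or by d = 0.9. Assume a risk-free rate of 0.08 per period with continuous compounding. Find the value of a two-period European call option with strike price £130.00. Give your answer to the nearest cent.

Risk-neutral probability p = (e^0.08 − 0.9)/(1.1 − 0.9) = 0.1833/0.2000 = 0.9164
Terminal stock prices: S_uu = 151.3, S_ud = 123.8, S_dd = 101.2
Terminal payoffs (S − K): max(21.25, 0) = 21.25, max(-6.25, 0) = 0, max(-28.75, 0) = 0
Node u (S = 137.5): V_u = e^(−0.08)·[0.9164·21.2500 + 0.0836·0.0000] = 17.9770
Node d (S = 112.5): V_d = e^(−0.08)·[0.9164·0.0000 + 0.0836·0.0000] = 0.0000
Node 0 (S = 125): V_0 = e^(−0.08)·[0.9164·17.9770 + 0.0836·0.0000] = 15.2081

£15.21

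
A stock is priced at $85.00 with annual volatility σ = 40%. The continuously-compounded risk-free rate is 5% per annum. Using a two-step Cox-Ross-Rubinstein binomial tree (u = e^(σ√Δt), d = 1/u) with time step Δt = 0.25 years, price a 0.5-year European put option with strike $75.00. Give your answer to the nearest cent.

CRR parameters: u = e^(σ√Δt) = e^(0.4·√0.25) = 1.2214, d = 1/u = 0.8187
Per-period rate: rΔt = 0.05·0.25 = 0.0125, so R = e^0.0125 = 1.0126
Risk-neutral probability p = (e^0.0125 − 0.8187)/(1.2214 − 0.8187) = 0.1938/0.4027 = 0.4814
Terminal stock prices: S_uu = 126.8, S_ud = 85, S_dd = 56.98
Terminal payoffs (K − S): max(-51.81, 0) = 0, max(-10, 0) = 0, max(18.02, 0) = 18.02
Node u (S = 103.8): V_u = e^(−0.0125)·[0.4814·0.0000 + 0.5186·0.0000] = 0.0000
Node d (S = 69.59): V_d = e^(−0.0125)·[0.4814·0.0000 + 0.5186·18.0228] = 9.2305
Node 0 (S = 85): V_0 = e^(−0.0125)·[0.4814·0.0000 + 0.5186·9.2305] = 4.7274

$4.73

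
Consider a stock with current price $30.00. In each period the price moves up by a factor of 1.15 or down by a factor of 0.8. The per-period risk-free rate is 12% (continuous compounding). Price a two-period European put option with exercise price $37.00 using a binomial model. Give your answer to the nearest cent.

$0.95

Risk-neutral probability p = (e^0.12 − 0.8)/(1.15 − 0.8) = 0.3275/0.3500 = 0.9357
Terminal stock prices: S_uu = 39.67, S_ud = 27.6, S_dd = 19.2
Terminal payoffs (K − S): max(-2.675, 0) = 0, max(9.4, 0) = 9.4, max(17.8, 0) = 17.8
Node u (S = 34.5): V_u = e^(−0.12)·[0.9357·0.0000 + 0.0643·9.4000] = 0.5360
Node d (S = 24): V_d = e^(−0.12)·[0.9357·9.4000 + 0.0643·17.8000] = 8.8161
Node 0 (S = 30): V_0 = e^(−0.12)·[0.9357·0.5360 + 0.0643·8.8161] = 0.9476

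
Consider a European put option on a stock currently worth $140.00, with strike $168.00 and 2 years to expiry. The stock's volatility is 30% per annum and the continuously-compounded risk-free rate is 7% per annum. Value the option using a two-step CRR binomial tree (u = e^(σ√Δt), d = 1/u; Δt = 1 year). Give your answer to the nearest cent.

CRR parameters: u = e^(σ√Δt) = e^(0.3·√1) = 1.3499, d = 1/u = 0.7408
Per-period rate: rΔt = 0.07·1 = 0.07, so R = e^0.07 = 1.0725
Risk-neutral probability p = (e^0.07 − 0.7408)/(1.3499 − 0.7408) = 0.3317/0.6090 = 0.5446
Terminal stock prices: S_uu = 255.1, S_ud = 140, S_dd = 76.83
Terminal payoffs (K − S): max(-87.1, 0) = 0, max(28, 0) = 28, max(91.17, 0) = 91.17
Node u (S = 189): V_u = e^(−0.07)·[0.5446·0.0000 + 0.4554·28.0000] = 11.8889
Node d (S = 103.7): V_d = e^(−0.07)·[0.5446·28.0000 + 0.4554·91.1664] = 52.9276
Node 0 (S = 140): V_0 = e^(−0.07)·[0.5446·11.8889 + 0.4554·52.9276] = 28.5102

$28.51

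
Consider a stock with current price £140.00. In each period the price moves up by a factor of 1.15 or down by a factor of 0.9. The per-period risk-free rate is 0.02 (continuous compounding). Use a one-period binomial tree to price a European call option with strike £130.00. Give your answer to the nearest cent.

Risk-neutral probability p = (e^0.02 − 0.9)/(1.15 − 0.9) = 0.1202/0.2500 = 0.4808
Terminal stock prices: S_u = 161, S_d = 126
Terminal payoffs (S − K): max(31, 0) = 31, max(-4, 0) = 0
Node 0 (S = 140): V_0 = e^(−0.02)·[0.4808·31.0000 + 0.5192·0.0000] = 14.6098

£14.61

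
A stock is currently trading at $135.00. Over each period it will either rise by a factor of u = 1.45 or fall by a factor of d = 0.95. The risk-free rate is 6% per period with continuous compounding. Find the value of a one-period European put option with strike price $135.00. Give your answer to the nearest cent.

Risk-neutral probability p = (e^0.06 − 0.95)/(1.45 − 0.95) = 0.1118/0.5000 = 0.2237
Terminal stock prices: S_u = 195.8, S_d = 128.2
Terminal payoffs (K − S): max(-60.75, 0) = 0, max(6.75, 0) = 6.75
Node 0 (S = 135): V_0 = e^(−0.06)·[0.2237·0.0000 + 0.7763·6.7500] = 4.9350

$4.94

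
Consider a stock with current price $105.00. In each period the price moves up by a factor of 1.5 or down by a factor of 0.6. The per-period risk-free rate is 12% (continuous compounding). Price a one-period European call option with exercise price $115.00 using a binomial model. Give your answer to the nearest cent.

$22.09

Risk-neutral probability p = (e^0.12 − 0.6)/(1.5 − 0.6) = 0.5275/0.9000 = 0.5861
Terminal stock prices: S_u = 157.5, S_d = 63
Terminal payoffs (S − K): max(42.5, 0) = 42.5, max(-52, 0) = 0
Node 0 (S = 105): V_0 = e^(−0.12)·[0.5861·42.5000 + 0.4139·0.0000] = 22.0928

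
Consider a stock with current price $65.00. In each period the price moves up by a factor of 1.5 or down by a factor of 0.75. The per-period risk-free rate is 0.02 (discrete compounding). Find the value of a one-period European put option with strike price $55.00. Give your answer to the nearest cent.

$3.92

Risk-neutral probability p = (1 + 0.02 − 0.75)/(1.5 − 0.75) = 0.2700/0.7500 = 0.3600
Terminal stock prices: S_u = 97.5, S_d = 48.75
Terminal payoffs (K − S): max(-42.5, 0) = 0, max(6.25, 0) = 6.25
Node 0 (S = 65): V_0 = 1/1.02·[0.3600·0.0000 + 0.6400·6.2500] = 3.9216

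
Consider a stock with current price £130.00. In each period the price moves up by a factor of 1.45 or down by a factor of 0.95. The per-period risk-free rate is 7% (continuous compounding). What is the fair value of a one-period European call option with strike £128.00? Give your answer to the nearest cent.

£13.82

Risk-neutral probability p = (e^0.07 − 0.95)/(1.45 − 0.95) = 0.1225/0.5000 = 0.2450
Terminal stock prices: S_u = 188.5, S_d = 123.5
Terminal payoffs (S − K): max(60.5, 0) = 60.5, max(-4.5, 0) = 0
Node 0 (S = 130): V_0 = e^(−0.07)·[0.2450·60.5000 + 0.7550·0.0000] = 13.8213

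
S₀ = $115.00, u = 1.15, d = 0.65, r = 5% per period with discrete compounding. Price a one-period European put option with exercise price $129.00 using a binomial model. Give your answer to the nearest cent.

Risk-neutral probability p = (1 + 0.05 − 0.65)/(1.15 − 0.65) = 0.4000/0.5000 = 0.8000
Terminal stock prices: S_u = 132.2, S_d = 74.75
Terminal payoffs (K − S): max(-3.25, 0) = 0, max(54.25, 0) = 54.25
Node 0 (S = 115): V_0 = 1/1.05·[0.8000·0.0000 + 0.2000·54.2500] = 10.3333

$10.33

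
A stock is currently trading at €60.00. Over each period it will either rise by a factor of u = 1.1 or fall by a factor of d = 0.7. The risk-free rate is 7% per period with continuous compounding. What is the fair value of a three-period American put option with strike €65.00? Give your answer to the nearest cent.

Risk-neutral probability p = (e^0.07 − 0.7)/(1.1 − 0.7) = 0.3725/0.4000 = 0.9313
Terminal stock prices: S_uuu = 79.86, S_uud = 50.82, S_udd = 32.34, S_ddd = 20.58
Terminal payoffs (K − S): max(-14.86, 0) = 0, max(14.18, 0) = 14.18, max(32.66, 0) = 32.66, max(44.42, 0) = 44.42
Node uu (S = 72.6): continuation = e^(−0.07)·[0.9313·0.0000 + 0.0687·14.1800] = 0.9087; exercise value = 0.0000 ≤ continuation, so V_uu = 0.9087
Node ud (S = 46.2): continuation = e^(−0.07)·[0.9313·14.1800 + 0.0687·32.6600] = 14.4056; exercise value = 18.8000 > continuation, so V_ud = 18.8000 (exercise)
Node dd (S = 29.4): continuation = e^(−0.07)·[0.9313·32.6600 + 0.0687·44.4200] = 31.2056; exercise value = 35.6000 > continuation, so V_dd = 35.6000 (exercise)
Node u (S = 66): continuation = e^(−0.07)·[0.9313·0.9087 + 0.0687·18.8000] = 1.9938; exercise value = 0.0000 ≤ continuation, so V_u = 1.9938
Node d (S = 42): continuation = e^(−0.07)·[0.9313·18.8000 + 0.0687·35.6000] = 18.6056; exercise value = 23.0000 > continuation, so V_d = 23.0000 (exercise)
Node 0 (S = 60): continuation = e^(−0.07)·[0.9313·1.9938 + 0.0687·23.0000] = 3.2051; exercise value = 5.0000 > continuation, so V_0 = 5.0000 (exercise)

€5.00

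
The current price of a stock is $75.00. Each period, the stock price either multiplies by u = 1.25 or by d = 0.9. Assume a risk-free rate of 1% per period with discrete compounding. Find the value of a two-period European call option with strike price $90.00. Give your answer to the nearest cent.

Risk-neutral probability p = (1 + 0.01 − 0.9)/(1.25 − 0.9) = 0.1100/0.3500 = 0.3143
Terminal stock prices: S_uu = 117.2, S_ud = 84.38, S_dd = 60.75
Terminal payoffs (S − K): max(27.19, 0) = 27.19, max(-5.625, 0) = 0, max(-29.25, 0) = 0
Node u (S = 93.75): V_u = 1/1.01·[0.3143·27.1875 + 0.6857·0.0000] = 8.4600
Node d (S = 67.5): V_d = 1/1.01·[0.3143·0.0000 + 0.6857·0.0000] = 0.0000
Node 0 (S = 75): V_0 = 1/1.01·[0.3143·8.4600 + 0.6857·0.0000] = 2.6325

$2.63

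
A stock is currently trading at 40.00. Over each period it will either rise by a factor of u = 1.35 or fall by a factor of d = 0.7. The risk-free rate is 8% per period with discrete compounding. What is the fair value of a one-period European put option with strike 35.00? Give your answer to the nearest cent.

2.69

Risk-neutral probability p = (1 + 0.08 − 0.7)/(1.35 − 0.7) = 0.3800/0.6500 = 0.5846
Terminal stock prices: S_u = 54, S_d = 28
Terminal payoffs (K − S): max(-19, 0) = 0, max(7, 0) = 7
Node 0 (S = 40): V_0 = 1/1.08·[0.5846·0.0000 + 0.4154·7.0000] = 2.6923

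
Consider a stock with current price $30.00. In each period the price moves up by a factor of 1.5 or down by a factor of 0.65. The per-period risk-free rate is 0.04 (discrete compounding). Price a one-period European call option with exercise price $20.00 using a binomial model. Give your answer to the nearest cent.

Risk-neutral probability p = (1 + 0.04 − 0.65)/(1.5 − 0.65) = 0.3900/0.8500 = 0.4588
Terminal stock prices: S_u = 45, S_d = 19.5
Terminal payoffs (S − K): max(25, 0) = 25, max(-0.5, 0) = 0
Node 0 (S = 30): V_0 = 1/1.04·[0.4588·25.0000 + 0.5412·0.0000] = 11.0294

$11.03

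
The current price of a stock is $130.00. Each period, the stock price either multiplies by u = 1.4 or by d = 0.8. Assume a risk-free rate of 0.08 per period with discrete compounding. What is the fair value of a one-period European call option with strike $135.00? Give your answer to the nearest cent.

$20.31

Risk-neutral probability p = (1 + 0.08 − 0.8)/(1.4 − 0.8) = 0.2800/0.6000 = 0.4667
Terminal stock prices: S_u = 182, S_d = 104
Terminal payoffs (S − K): max(47, 0) = 47, max(-31, 0) = 0
Node 0 (S = 130): V_0 = 1/1.08·[0.4667·47.0000 + 0.5333·0.0000] = 20.3086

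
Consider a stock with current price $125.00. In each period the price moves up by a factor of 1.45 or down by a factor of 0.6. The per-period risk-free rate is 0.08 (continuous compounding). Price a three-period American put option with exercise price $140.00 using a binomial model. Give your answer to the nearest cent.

Risk-neutral probability p = (e^0.08 − 0.6)/(1.45 − 0.6) = 0.4833/0.8500 = 0.5686
Terminal stock prices: S_uuu = 381.1, S_uud = 157.7, S_udd = 65.25, S_ddd = 27
Terminal payoffs (K − S): max(-241.1, 0) = 0, max(-17.69, 0) = 0, max(74.75, 0) = 74.75, max(113, 0) = 113
Node uu (S = 262.8): continuation = e^(−0.08)·[0.5686·0.0000 + 0.4314·0.0000] = 0.0000; exercise value = 0.0000 ≤ continuation, so V_uu = 0.0000
Node ud (S = 108.8): continuation = e^(−0.08)·[0.5686·0.0000 + 0.4314·74.7500] = 29.7697; exercise value = 31.2500 > continuation, so V_ud = 31.2500 (exercise)
Node dd (S = 45): continuation = e^(−0.08)·[0.5686·74.7500 + 0.4314·113.0000] = 84.2363; exercise value = 95.0000 > continuation, so V_dd = 95.0000 (exercise)
Node u (S = 181.2): continuation = e^(−0.08)·[0.5686·0.0000 + 0.4314·31.2500] = 12.4455; exercise value = 0.0000 ≤ continuation, so V_u = 12.4455
Node d (S = 75): continuation = e^(−0.08)·[0.5686·31.2500 + 0.4314·95.0000] = 54.2363; exercise value = 65.0000 > continuation, so V_d = 65.0000 (exercise)
Node 0 (S = 125): continuation = e^(−0.08)·[0.5686·12.4455 + 0.4314·65.0000] = 32.4189; exercise value = 15.0000 ≤ continuation, so V_0 = 32.4189

$32.42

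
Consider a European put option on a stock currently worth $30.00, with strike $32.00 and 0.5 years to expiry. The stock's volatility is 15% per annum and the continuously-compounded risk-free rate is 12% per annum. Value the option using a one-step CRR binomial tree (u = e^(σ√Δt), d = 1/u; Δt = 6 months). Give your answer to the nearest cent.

CRR parameters: u = e^(σ√Δt) = e^(0.15·√0.5) = 1.1119, d = 1/u = 0.8994
Per-period rate: rΔt = 0.12·0.5 = 0.06, so R = e^0.06 = 1.0618
Risk-neutral probability p = (e^0.06 − 0.8994)/(1.1119 − 0.8994) = 0.1625/0.2125 = 0.7645
Terminal stock prices: S_u = 33.36, S_d = 26.98
Terminal payoffs (K − S): max(-1.357, 0) = 0, max(5.019, 0) = 5.019
Node 0 (S = 30): V_0 = e^(−0.06)·[0.7645·0.0000 + 0.2355·5.0190] = 1.1133

$1.11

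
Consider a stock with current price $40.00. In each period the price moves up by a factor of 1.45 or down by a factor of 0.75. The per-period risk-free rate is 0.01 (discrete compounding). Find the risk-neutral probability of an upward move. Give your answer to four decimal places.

Risk-neutral probability p = (1 + 0.01 − 0.75)/(1.45 − 0.75) = 0.2600/0.7000 = 0.3714

p = 0.3714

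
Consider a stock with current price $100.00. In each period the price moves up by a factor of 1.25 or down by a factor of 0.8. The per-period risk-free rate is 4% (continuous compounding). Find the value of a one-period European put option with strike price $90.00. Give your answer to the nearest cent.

$4.47

Risk-neutral probability p = (e^0.04 − 0.8)/(1.25 − 0.8) = 0.2408/0.4500 = 0.5351
Terminal stock prices: S_u = 125, S_d = 80
Terminal payoffs (K − S): max(-35, 0) = 0, max(10, 0) = 10
Node 0 (S = 100): V_0 = e^(−0.04)·[0.5351·0.0000 + 0.4649·10.0000] = 4.4664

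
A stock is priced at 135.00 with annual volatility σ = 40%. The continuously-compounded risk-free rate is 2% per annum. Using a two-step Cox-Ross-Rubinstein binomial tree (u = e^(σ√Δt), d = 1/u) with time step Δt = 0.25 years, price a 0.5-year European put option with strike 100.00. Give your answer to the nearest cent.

CRR parameters: u = e^(σ√Δt) = e^(0.4·√0.25) = 1.2214, d = 1/u = 0.8187
Per-period rate: rΔt = 0.02·0.25 = 0.005, so R = e^0.005 = 1.0050
Risk-neutral probability p = (e^0.005 − 0.8187)/(1.2214 − 0.8187) = 0.1863/0.4027 = 0.4626
Terminal stock prices: S_uu = 201.4, S_ud = 135, S_dd = 90.49
Terminal payoffs (K − S): max(-101.4, 0) = 0, max(-35, 0) = 0, max(9.507, 0) = 9.507
Node u (S = 164.9): V_u = e^(−0.005)·[0.4626·0.0000 + 0.5374·0.0000] = 0.0000
Node d (S = 110.5): V_d = e^(−0.005)·[0.4626·0.0000 + 0.5374·9.5068] = 5.0833
Node 0 (S = 135): V_0 = e^(−0.005)·[0.4626·0.0000 + 0.5374·5.0833] = 2.7181

2.72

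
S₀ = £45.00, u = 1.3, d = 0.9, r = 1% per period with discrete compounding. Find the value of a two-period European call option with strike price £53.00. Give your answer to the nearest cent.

Risk-neutral probability p = (1 + 0.01 − 0.9)/(1.3 − 0.9) = 0.1100/0.4000 = 0.2750
Terminal stock prices: S_uu = 76.05, S_ud = 52.65, S_dd = 36.45
Terminal payoffs (S − K): max(23.05, 0) = 23.05, max(-0.35, 0) = 0, max(-16.55, 0) = 0
Node u (S = 58.5): V_u = 1/1.01·[0.2750·23.0500 + 0.7250·0.0000] = 6.2760
Node d (S = 40.5): V_d = 1/1.01·[0.2750·0.0000 + 0.7250·0.0000] = 0.0000
Node 0 (S = 45): V_0 = 1/1.01·[0.2750·6.2760 + 0.7250·0.0000] = 1.7088

£1.71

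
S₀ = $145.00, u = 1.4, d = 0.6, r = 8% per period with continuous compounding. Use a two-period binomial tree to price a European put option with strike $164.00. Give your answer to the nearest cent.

Risk-neutral probability p = (e^0.08 − 0.6)/(1.4 − 0.6) = 0.4833/0.8000 = 0.6041
Terminal stock prices: S_uu = 284.2, S_ud = 121.8, S_dd = 52.2
Terminal payoffs (K − S): max(-120.2, 0) = 0, max(42.2, 0) = 42.2, max(111.8, 0) = 111.8
Node u (S = 203): V_u = e^(−0.08)·[0.6041·0.0000 + 0.3959·42.2000] = 15.4221
Node d (S = 87): V_d = e^(−0.08)·[0.6041·42.2000 + 0.3959·111.8000] = 64.3911
Node 0 (S = 145): V_0 = e^(−0.08)·[0.6041·15.4221 + 0.3959·64.3911] = 32.1323

$32.13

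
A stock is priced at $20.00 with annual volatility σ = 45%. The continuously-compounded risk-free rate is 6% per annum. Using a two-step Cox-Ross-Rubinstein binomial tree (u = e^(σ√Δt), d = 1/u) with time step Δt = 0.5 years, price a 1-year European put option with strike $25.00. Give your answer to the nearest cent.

CRR parameters: u = e^(σ√Δt) = e^(0.45·√0.5) = 1.3746, d = 1/u = 0.7275
Per-period rate: rΔt = 0.06·0.5 = 0.03, so R = e^0.03 = 1.0305
Risk-neutral probability p = (e^0.03 − 0.7275)/(1.3746 − 0.7275) = 0.3030/0.6472 = 0.4682
Terminal stock prices: S_uu = 37.79, S_ud = 20, S_dd = 10.58
Terminal payoffs (K − S): max(-12.79, 0) = 0, max(5, 0) = 5, max(14.42, 0) = 14.42
Node u (S = 27.49): V_u = e^(−0.03)·[0.4682·0.0000 + 0.5318·5.0000] = 2.5806
Node d (S = 14.55): V_d = e^(−0.03)·[0.4682·5.0000 + 0.5318·14.4161] = 9.7120
Node 0 (S = 20): V_0 = e^(−0.03)·[0.4682·2.5806 + 0.5318·9.7120] = 6.1849

$6.18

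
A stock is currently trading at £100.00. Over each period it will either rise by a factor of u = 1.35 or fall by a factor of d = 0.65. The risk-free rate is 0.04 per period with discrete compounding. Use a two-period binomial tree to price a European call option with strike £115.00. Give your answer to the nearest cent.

Risk-neutral probability p = (1 + 0.04 − 0.65)/(1.35 − 0.65) = 0.3900/0.7000 = 0.5571
Terminal stock prices: S_uu = 182.3, S_ud = 87.75, S_dd = 42.25
Terminal payoffs (S − K): max(67.25, 0) = 67.25, max(-27.25, 0) = 0, max(-72.75, 0) = 0
Node u (S = 135): V_u = 1/1.04·[0.5571·67.2500 + 0.4429·0.0000] = 36.0268
Node d (S = 65): V_d = 1/1.04·[0.5571·0.0000 + 0.4429·0.0000] = 0.0000
Node 0 (S = 100): V_0 = 1/1.04·[0.5571·36.0268 + 0.4429·0.0000] = 19.3001

£19.30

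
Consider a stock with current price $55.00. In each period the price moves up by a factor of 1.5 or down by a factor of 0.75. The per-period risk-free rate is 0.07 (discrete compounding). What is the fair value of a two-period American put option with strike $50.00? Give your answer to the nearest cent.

$5.47

Risk-neutral probability p = (1 + 0.07 − 0.75)/(1.5 − 0.75) = 0.3200/0.7500 = 0.4267
Terminal stock prices: S_uu = 123.8, S_ud = 61.88, S_dd = 30.94
Terminal payoffs (K − S): max(-73.75, 0) = 0, max(-11.88, 0) = 0, max(19.06, 0) = 19.06
Node u (S = 82.5): continuation = 1/1.07·[0.4267·0.0000 + 0.5733·0.0000] = 0.0000; exercise value = 0.0000 ≤ continuation, so V_u = 0.0000
Node d (S = 41.25): continuation = 1/1.07·[0.4267·0.0000 + 0.5733·19.0625] = 10.2142; exercise value = 8.7500 ≤ continuation, so V_d = 10.2142
Node 0 (S = 55): continuation = 1/1.07·[0.4267·0.0000 + 0.5733·10.2142] = 5.4730; exercise value = 0.0000 ≤ continuation, so V_0 = 5.4730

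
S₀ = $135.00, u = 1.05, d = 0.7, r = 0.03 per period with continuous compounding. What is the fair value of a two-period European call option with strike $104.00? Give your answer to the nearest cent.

Risk-neutral probability p = (e^0.03 − 0.7)/(1.05 − 0.7) = 0.3305/0.3500 = 0.9442
Terminal stock prices: S_uu = 148.8, S_ud = 99.22, S_dd = 66.15
Terminal payoffs (S − K): max(44.84, 0) = 44.84, max(-4.775, 0) = 0, max(-37.85, 0) = 0
Node u (S = 141.8): V_u = e^(−0.03)·[0.9442·44.8375 + 0.0558·0.0000] = 41.0824
Node d (S = 94.5): V_d = e^(−0.03)·[0.9442·0.0000 + 0.0558·0.0000] = 0.0000
Node 0 (S = 135): V_0 = e^(−0.03)·[0.9442·41.0824 + 0.0558·0.0000] = 37.6419

$37.64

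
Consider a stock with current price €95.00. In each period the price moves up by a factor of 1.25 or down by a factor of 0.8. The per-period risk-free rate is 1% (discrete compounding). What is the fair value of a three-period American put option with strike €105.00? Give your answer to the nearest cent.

Risk-neutral probability p = (1 + 0.01 − 0.8)/(1.25 − 0.8) = 0.2100/0.4500 = 0.4667
Terminal stock prices: S_uuu = 185.5, S_uud = 118.8, S_udd = 76, S_ddd = 48.64
Terminal payoffs (K − S): max(-80.55, 0) = 0, max(-13.75, 0) = 0, max(29, 0) = 29, max(56.36, 0) = 56.36
Node uu (S = 148.4): continuation = 1/1.01·[0.4667·0.0000 + 0.5333·0.0000] = 0.0000; exercise value = 0.0000 ≤ continuation, so V_uu = 0.0000
Node ud (S = 95): continuation = 1/1.01·[0.4667·0.0000 + 0.5333·29.0000] = 15.3135; exercise value = 10.0000 ≤ continuation, so V_ud = 15.3135
Node dd (S = 60.8): continuation = 1/1.01·[0.4667·29.0000 + 0.5333·56.3600] = 43.1604; exercise value = 44.2000 > continuation, so V_dd = 44.2000 (exercise)
Node u (S = 118.8): continuation = 1/1.01·[0.4667·0.0000 + 0.5333·15.3135] = 8.0864; exercise value = 0.0000 ≤ continuation, so V_u = 8.0864
Node d (S = 76): continuation = 1/1.01·[0.4667·15.3135 + 0.5333·44.2000] = 30.4155; exercise value = 29.0000 ≤ continuation, so V_d = 30.4155
Node 0 (S = 95): continuation = 1/1.01·[0.4667·8.0864 + 0.5333·30.4155] = 19.7973; exercise value = 10.0000 ≤ continuation, so V_0 = 19.7973

€19.80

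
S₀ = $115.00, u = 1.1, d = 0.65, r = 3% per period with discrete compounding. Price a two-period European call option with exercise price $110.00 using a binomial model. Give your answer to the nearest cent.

$19.59

Risk-neutral probability p = (1 + 0.03 − 0.65)/(1.1 − 0.65) = 0.3800/0.4500 = 0.8444
Terminal stock prices: S_uu = 139.2, S_ud = 82.23, S_dd = 48.59
Terminal payoffs (S − K): max(29.15, 0) = 29.15, max(-27.77, 0) = 0, max(-61.41, 0) = 0
Node u (S = 126.5): V_u = 1/1.03·[0.8444·29.1500 + 0.1556·0.0000] = 23.8986
Node d (S = 74.75): V_d = 1/1.03·[0.8444·0.0000 + 0.1556·0.0000] = 0.0000
Node 0 (S = 115): V_0 = 1/1.03·[0.8444·23.8986 + 0.1556·0.0000] = 19.5932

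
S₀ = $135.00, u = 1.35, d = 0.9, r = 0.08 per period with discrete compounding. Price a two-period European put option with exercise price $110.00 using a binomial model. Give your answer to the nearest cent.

$0.20

Risk-neutral probability p = (1 + 0.08 − 0.9)/(1.35 − 0.9) = 0.1800/0.4500 = 0.4000
Terminal stock prices: S_uu = 246, S_ud = 164, S_dd = 109.4
Terminal payoffs (K − S): max(-136, 0) = 0, max(-54.03, 0) = 0, max(0.65, 0) = 0.65
Node u (S = 182.2): V_u = 1/1.08·[0.4000·0.0000 + 0.6000·0.0000] = 0.0000
Node d (S = 121.5): V_d = 1/1.08·[0.4000·0.0000 + 0.6000·0.6500] = 0.3611
Node 0 (S = 135): V_0 = 1/1.08·[0.4000·0.0000 + 0.6000·0.3611] = 0.2006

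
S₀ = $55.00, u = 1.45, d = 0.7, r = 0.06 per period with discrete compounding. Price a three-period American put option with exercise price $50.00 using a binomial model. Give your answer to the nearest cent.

Risk-neutral probability p = (1 + 0.06 − 0.7)/(1.45 − 0.7) = 0.3600/0.7500 = 0.4800
Terminal stock prices: S_uuu = 167.7, S_uud = 80.95, S_udd = 39.08, S_ddd = 18.86
Terminal payoffs (K − S): max(-117.7, 0) = 0, max(-30.95, 0) = 0, max(10.92, 0) = 10.92, max(31.14, 0) = 31.14
Node uu (S = 115.6): continuation = 1/1.06·[0.4800·0.0000 + 0.5200·0.0000] = 0.0000; exercise value = 0.0000 ≤ continuation, so V_uu = 0.0000
Node ud (S = 55.82): continuation = 1/1.06·[0.4800·0.0000 + 0.5200·10.9225] = 5.3582; exercise value = 0.0000 ≤ continuation, so V_ud = 5.3582
Node dd (S = 26.95): continuation = 1/1.06·[0.4800·10.9225 + 0.5200·31.1350] = 20.2198; exercise value = 23.0500 > continuation, so V_dd = 23.0500 (exercise)
Node u (S = 79.75): continuation = 1/1.06·[0.4800·0.0000 + 0.5200·5.3582] = 2.6286; exercise value = 0.0000 ≤ continuation, so V_u = 2.6286
Node d (S = 38.5): continuation = 1/1.06·[0.4800·5.3582 + 0.5200·23.0500] = 13.7339; exercise value = 11.5000 ≤ continuation, so V_d = 13.7339
Node 0 (S = 55): continuation = 1/1.06·[0.4800·2.6286 + 0.5200·13.7339] = 7.9277; exercise value = 0.0000 ≤ continuation, so V_0 = 7.9277

$7.93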